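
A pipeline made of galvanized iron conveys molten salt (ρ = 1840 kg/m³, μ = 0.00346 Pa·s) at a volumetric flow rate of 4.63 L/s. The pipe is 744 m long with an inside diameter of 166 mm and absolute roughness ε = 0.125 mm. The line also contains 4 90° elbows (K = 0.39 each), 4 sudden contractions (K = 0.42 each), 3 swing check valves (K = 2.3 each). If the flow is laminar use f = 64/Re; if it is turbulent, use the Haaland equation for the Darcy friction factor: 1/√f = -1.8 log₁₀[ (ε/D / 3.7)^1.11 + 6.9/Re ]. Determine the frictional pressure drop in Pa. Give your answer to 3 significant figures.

Q = 4.63 L/s = 4.63/1000 = 0.00463 m³/s.
Cross-sectional area A = πD²/4 = π(0.166)²/4 = 0.02164 m²; mean velocity V = Q/A = 0.00463/0.02164 = 0.2139 m/s.
Reynolds number Re = ρVD/μ = 1840 · 0.2139 · 0.166 / 0.00346 = 1.889e+04.
Re > 4000 → turbulent. Relative roughness ε/D = 0.000125/0.166 = 0.000753. Haaland: 1/√f = -1.8 log₁₀[(0.000753/3.7)^1.11 + 6.9/1.889e+04] = -1.8 log₁₀[7.99e-05 + 0.000365] = 6.032, so f = 0.02748.
Total minor-loss coefficient ΣK = 4·0.39 + 4·0.42 + 3·2.3 = 10.1.
ΔP = [f·L/D + ΣK]·(ρV²/2) = [0.02748·744/0.166 + 10.1]·(1840·0.2139²/2) = [123.2 + 10.1]·42.11 = 5613 Pa.

ΔP ≈ 5610 Pa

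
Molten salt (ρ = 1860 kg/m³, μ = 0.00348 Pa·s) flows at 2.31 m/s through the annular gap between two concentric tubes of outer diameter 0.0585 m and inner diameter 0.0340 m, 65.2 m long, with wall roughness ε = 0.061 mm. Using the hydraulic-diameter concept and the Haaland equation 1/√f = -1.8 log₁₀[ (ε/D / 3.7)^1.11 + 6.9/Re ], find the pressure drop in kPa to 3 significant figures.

Hydraulic diameter D_h = 4A/P = D_o - D_i = 0.0585 - 0.034 = 0.0245 m.
Re = ρVD_h/μ = 1860·2.31·0.0245/0.00348 = 3.025e+04.
ε/D_h = 6.1e-05/0.0245 = 0.00249; Haaland gives 1/√f = -1.8 log₁₀[0.000301+0.000228] = 5.897, so f = 0.02876.
ΔP = f(L/D_h)(ρV²/2) = 0.02876·65.2/0.0245·4963 = 3.798e+05 Pa.
ΔP = 380 kPa.

ΔP ≈ 380 kPa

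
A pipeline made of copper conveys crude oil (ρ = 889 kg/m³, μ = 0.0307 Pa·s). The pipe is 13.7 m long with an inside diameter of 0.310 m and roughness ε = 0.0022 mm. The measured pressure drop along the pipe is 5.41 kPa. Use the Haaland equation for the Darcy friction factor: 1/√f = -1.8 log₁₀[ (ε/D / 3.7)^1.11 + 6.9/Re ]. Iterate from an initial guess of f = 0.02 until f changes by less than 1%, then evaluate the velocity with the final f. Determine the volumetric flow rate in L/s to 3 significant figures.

Rearranging Darcy-Weisbach: V = √(2·ΔP·D/(f·L·ρ)). With ε/D = 2.2e-06/0.31 = 7.1e-06, iterate starting from f = 0.02:
  f = 0.02 → V = √(2·5410·0.31/(0.02·13.7·889)) = 3.711 m/s; Re = ρVD/μ = 3.331e+04; f → 0.02276
  f = 0.02276 → V = 3.479 m/s; Re = 3.123e+04; f → 0.02311
  f = 0.02311 → V = 3.452 m/s; Re = 3.099e+04; f → 0.02315
Converged (Δf/f < 1%). With the final f = 0.02315: V = √(2·5410·0.31/(0.02315·13.7·889)) = 3.449 m/s.
Q = V·A = 3.449·(π/4·0.31²) = 0.2603 m³/s = 260 L/s.

Q ≈ 260 L/s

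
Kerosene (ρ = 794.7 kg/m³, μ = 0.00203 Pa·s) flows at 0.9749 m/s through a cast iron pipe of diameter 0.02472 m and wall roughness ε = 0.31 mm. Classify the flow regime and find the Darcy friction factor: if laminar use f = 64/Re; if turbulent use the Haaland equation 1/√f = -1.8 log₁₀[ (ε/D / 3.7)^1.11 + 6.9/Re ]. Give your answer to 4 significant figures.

f ≈ 0.04585

Re = ρVD/μ = 794.7·0.9749·0.02472/0.00203 = 9434.
Re > 4000 → turbulent. ε/D = 0.00031/0.02472 = 0.0125; Haaland: 1/√f = -1.8 log₁₀[0.00181 + 0.000731] = 4.67, so f = 0.04585.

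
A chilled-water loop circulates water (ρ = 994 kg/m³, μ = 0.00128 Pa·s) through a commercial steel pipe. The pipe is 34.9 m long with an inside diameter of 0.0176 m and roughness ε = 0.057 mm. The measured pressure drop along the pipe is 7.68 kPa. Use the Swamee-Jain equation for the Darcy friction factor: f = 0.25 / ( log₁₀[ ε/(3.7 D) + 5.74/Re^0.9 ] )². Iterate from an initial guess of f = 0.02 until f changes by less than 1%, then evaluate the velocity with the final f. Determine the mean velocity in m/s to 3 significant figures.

V ≈ 0.442 m/s

Rearranging Darcy-Weisbach: V = √(2·ΔP·D/(f·L·ρ)). With ε/D = 5.7e-05/0.0176 = 0.00324, iterate starting from f = 0.02:
  f = 0.02 → V = √(2·7680·0.0176/(0.02·34.9·994)) = 0.6242 m/s; Re = ρVD/μ = 8531; f → 0.03711
  f = 0.03711 → V = 0.4582 m/s; Re = 6263; f → 0.0396
  f = 0.0396 → V = 0.4436 m/s; Re = 6063; f → 0.03989
Converged (Δf/f < 1%). With the final f = 0.03989: V = √(2·7680·0.0176/(0.03989·34.9·994)) = 0.442 m/s.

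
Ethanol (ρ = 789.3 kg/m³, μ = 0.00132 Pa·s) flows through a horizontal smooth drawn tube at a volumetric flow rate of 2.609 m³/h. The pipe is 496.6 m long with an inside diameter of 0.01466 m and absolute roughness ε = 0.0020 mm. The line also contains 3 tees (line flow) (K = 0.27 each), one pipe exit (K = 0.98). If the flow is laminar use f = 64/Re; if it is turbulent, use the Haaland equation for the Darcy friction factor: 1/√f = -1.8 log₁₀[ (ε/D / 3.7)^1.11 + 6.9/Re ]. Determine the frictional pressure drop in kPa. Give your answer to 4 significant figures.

ΔP ≈ 5541 kPa

Q = 2.609 m³/h = 2.609/3600 = 0.0007247 m³/s.
Cross-sectional area A = πD²/4 = π(0.01466)²/4 = 0.0001688 m²; mean velocity V = Q/A = 0.0007247/0.0001688 = 4.294 m/s.
Reynolds number Re = ρVD/μ = 789.3 · 4.294 · 0.01466 / 0.00132 = 3.764e+04.
Re > 4000 → turbulent. Relative roughness ε/D = 2e-06/0.01466 = 0.000136. Haaland: 1/√f = -1.8 log₁₀[(0.000136/3.7)^1.11 + 6.9/3.764e+04] = -1.8 log₁₀[1.2e-05 + 0.000183] = 6.677, so f = 0.02243.
Total minor-loss coefficient ΣK = 3·0.27 + 1·0.98 = 1.79.
ΔP = [f·L/D + ΣK]·(ρV²/2) = [0.02243·496.6/0.01466 + 1.79]·(789.3·4.294²/2) = [759.9 + 1.79]·7275 = 5.541e+06 Pa.
ΔP = 5.541e+06 Pa = 5541 kPa.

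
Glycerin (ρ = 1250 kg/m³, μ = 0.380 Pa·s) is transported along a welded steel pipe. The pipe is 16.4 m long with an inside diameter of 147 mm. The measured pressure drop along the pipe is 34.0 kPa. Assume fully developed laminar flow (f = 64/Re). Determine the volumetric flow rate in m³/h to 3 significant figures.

For laminar flow, f = 64/Re with Re = ρVD/μ, so Darcy-Weisbach reduces to ΔP = 32μLV/D². Solving for V: V = ΔP·D²/(32μL) = 3.4e+04·(0.147)²/(32·0.38·16.4) = 3.684 m/s.
Check: Re = ρVD/μ = 1250·3.684·0.147/0.38 = 1781 < 2300, so the laminar assumption holds.
Q = V·A = 3.684·(π/4·0.147²) = 0.06253 m³/s = 225 m³/h.

Q ≈ 225 m³/h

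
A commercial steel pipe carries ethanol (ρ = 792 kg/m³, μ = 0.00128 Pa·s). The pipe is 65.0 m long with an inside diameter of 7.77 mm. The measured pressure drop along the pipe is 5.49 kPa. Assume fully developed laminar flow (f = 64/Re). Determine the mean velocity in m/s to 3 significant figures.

V ≈ 0.124 m/s

For laminar flow, f = 64/Re with Re = ρVD/μ, so Darcy-Weisbach reduces to ΔP = 32μLV/D². Solving for V: V = ΔP·D²/(32μL) = 5490·(0.00777)²/(32·0.00128·65) = 0.1245 m/s.
Check: Re = ρVD/μ = 792·0.1245·0.00777/0.00128 = 598.5 < 2300, so the laminar assumption holds.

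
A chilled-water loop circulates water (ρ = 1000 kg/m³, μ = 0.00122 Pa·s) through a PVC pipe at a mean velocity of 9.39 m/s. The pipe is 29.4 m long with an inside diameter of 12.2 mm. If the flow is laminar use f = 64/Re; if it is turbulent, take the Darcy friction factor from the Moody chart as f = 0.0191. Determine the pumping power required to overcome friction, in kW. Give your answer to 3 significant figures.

P ≈ 2.23 kW

Reynolds number Re = ρVD/μ = 1000 · 9.39 · 0.0122 / 0.00122 = 9.39e+04.
Re > 4000 → turbulent; use the Moody-chart value f = 0.0191.
Darcy-Weisbach: ΔP = f(L/D)(ρV²/2) = 0.0191·(29.4/0.0122)·(1000·9.39²/2) = 0.0191·2410·4.409e+04 = 2.029e+06 Pa.
Q = V·A = 9.39·0.0001169 = 0.001098 m³/s.
Pumping power P = QΔP = 0.001098·2.029e+06 = 2227 W = 2.23 kW.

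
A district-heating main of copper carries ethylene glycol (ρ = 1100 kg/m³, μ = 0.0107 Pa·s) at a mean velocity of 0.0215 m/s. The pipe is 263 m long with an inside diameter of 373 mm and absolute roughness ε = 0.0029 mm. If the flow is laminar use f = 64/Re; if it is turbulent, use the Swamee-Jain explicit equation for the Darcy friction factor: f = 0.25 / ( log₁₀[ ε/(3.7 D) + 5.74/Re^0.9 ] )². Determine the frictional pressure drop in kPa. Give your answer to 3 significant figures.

ΔP ≈ 0.0139 kPa

Reynolds number Re = ρVD/μ = 1100 · 0.0215 · 0.373 / 0.0107 = 824.4.
Re < 2300 → laminar flow, so f = 64/Re = 64/824.4 = 0.07763 (the turbulent correlation is not needed).
Darcy-Weisbach: ΔP = f(L/D)(ρV²/2) = 0.07763·(263/0.373)·(1100·0.0215²/2) = 0.07763·705.1·0.2542 = 13.92 Pa.
ΔP = 13.92 Pa = 0.0139 kPa.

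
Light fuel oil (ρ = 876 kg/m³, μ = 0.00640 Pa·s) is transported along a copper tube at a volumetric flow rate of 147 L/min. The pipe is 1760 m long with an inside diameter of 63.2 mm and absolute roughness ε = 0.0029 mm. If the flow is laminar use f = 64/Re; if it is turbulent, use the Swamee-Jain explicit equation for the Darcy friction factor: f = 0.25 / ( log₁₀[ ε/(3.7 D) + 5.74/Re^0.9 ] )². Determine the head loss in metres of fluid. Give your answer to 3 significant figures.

Q = 147 L/min = 147/60000 = 0.00245 m³/s.
Cross-sectional area A = πD²/4 = π(0.0632)²/4 = 0.003137 m²; mean velocity V = Q/A = 0.00245/0.003137 = 0.781 m/s.
Reynolds number Re = ρVD/μ = 876 · 0.781 · 0.0632 / 0.0064 = 6756.
Re > 4000 → turbulent. Relative roughness ε/D = 2.9e-06/0.0632 = 4.59e-05. Swamee-Jain: f = 0.25/(log₁₀[4.59e-05/3.7 + 5.74/6756^0.9])² = 0.25/(log₁₀[1.24e-05 + 0.00205])² = 0.25/(-2.685)² = 0.03467.
Darcy-Weisbach: ΔP = f(L/D)(ρV²/2) = 0.03467·(1760/0.0632)·(876·0.781²/2) = 0.03467·2.785e+04·267.2 = 2.58e+05 Pa.
Head loss h_f = ΔP/(ρg) = 2.58e+05/(876·9.81) = 30.0 m.

h_f ≈ 30.0 m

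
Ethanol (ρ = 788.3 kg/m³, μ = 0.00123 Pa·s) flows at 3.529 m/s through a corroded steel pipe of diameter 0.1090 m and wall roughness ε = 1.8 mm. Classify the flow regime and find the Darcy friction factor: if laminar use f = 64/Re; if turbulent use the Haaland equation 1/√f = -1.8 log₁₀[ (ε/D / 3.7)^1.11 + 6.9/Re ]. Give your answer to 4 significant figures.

f ≈ 0.04552

Re = ρVD/μ = 788.3·3.529·0.109/0.00123 = 2.465e+05.
Re > 4000 → turbulent. ε/D = 0.0018/0.109 = 0.0165; Haaland: 1/√f = -1.8 log₁₀[0.00246 + 2.8e-05] = 4.687, so f = 0.04552.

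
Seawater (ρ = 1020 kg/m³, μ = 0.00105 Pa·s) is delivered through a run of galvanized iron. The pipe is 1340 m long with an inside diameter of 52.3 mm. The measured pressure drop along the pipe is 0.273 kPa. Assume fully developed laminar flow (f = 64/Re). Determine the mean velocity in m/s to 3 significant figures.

V ≈ 0.0166 m/s

For laminar flow, f = 64/Re with Re = ρVD/μ, so Darcy-Weisbach reduces to ΔP = 32μLV/D². Solving for V: V = ΔP·D²/(32μL) = 273·(0.0523)²/(32·0.00105·1340) = 0.01659 m/s.
Check: Re = ρVD/μ = 1020·0.01659·0.0523/0.00105 = 842.6 < 2300, so the laminar assumption holds.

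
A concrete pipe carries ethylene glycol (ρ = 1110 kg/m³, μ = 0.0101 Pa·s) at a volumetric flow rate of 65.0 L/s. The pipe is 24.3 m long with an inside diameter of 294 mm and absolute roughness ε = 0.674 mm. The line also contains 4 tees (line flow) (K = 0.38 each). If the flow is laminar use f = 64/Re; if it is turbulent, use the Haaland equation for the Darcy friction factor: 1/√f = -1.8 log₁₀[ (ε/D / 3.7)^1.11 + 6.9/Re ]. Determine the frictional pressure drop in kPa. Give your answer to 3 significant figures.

Q = 65.0 L/s = 65.0/1000 = 0.065 m³/s.
Cross-sectional area A = πD²/4 = π(0.294)²/4 = 0.06789 m²; mean velocity V = Q/A = 0.065/0.06789 = 0.9575 m/s.
Reynolds number Re = ρVD/μ = 1110 · 0.9575 · 0.294 / 0.0101 = 3.094e+04.
Re > 4000 → turbulent. Relative roughness ε/D = 0.000674/0.294 = 0.00229. Haaland: 1/√f = -1.8 log₁₀[(0.00229/3.7)^1.11 + 6.9/3.094e+04] = -1.8 log₁₀[0.000275 + 0.000223] = 5.945, so f = 0.02829.
Total minor-loss coefficient ΣK = 4·0.38 = 1.52.
ΔP = [f·L/D + ΣK]·(ρV²/2) = [0.02829·24.3/0.294 + 1.52]·(1110·0.9575²/2) = [2.339 + 1.52]·508.8 = 1963 Pa.
ΔP = 1963 Pa = 1.96 kPa.

ΔP ≈ 1.96 kPa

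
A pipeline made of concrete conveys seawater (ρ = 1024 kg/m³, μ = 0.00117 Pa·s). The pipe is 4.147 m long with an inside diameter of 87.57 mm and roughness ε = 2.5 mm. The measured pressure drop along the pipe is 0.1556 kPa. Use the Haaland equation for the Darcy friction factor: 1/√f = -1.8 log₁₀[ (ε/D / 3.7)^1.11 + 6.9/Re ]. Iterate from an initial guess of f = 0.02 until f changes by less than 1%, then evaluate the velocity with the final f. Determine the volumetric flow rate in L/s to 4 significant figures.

Rearranging Darcy-Weisbach: V = √(2·ΔP·D/(f·L·ρ)). With ε/D = 0.0025/0.08757 = 0.0285, iterate starting from f = 0.02:
  f = 0.02 → V = √(2·155.6·0.08757/(0.02·4.147·1024)) = 0.5665 m/s; Re = ρVD/μ = 4.341e+04; f → 0.05685
  f = 0.05685 → V = 0.336 m/s; Re = 2.575e+04; f → 0.05734
Converged (Δf/f < 1%). With the final f = 0.05734: V = √(2·155.6·0.08757/(0.05734·4.147·1024)) = 0.3345 m/s.
Q = V·A = 0.3345·(π/4·0.08757²) = 0.002015 m³/s = 2.015 L/s.

Q ≈ 2.015 L/s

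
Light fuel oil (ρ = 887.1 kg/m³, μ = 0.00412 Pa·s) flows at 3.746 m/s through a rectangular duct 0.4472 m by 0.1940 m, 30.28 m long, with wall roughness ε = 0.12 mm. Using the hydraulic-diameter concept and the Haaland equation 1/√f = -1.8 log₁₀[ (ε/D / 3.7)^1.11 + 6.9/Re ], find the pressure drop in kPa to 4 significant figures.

ΔP ≈ 12.67 kPa

Hydraulic diameter D_h = 4A/P = 4·(0.4472·0.194)/(2·(0.4472+0.194)) = 0.347/1.282 = 0.2706 m.
Re = ρVD_h/μ = 887.1·3.746·0.2706/0.00412 = 2.183e+05.
ε/D_h = 0.00012/0.2706 = 0.000443; Haaland gives 1/√f = -1.8 log₁₀[4.44e-05+3.16e-05] = 7.414, so f = 0.01819.
ΔP = f(L/D_h)(ρV²/2) = 0.01819·30.28/0.2706·6224 = 1.267e+04 Pa.
ΔP = 12.67 kPa.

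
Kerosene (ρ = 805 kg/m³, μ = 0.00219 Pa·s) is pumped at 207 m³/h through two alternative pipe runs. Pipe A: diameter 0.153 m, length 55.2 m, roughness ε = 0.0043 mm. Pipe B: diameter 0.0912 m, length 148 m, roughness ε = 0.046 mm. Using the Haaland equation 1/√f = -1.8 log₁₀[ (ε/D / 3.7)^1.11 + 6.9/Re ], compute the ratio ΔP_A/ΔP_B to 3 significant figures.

Pipe A: V = Q/A = 0.0575/0.01839 = 3.127 m/s; Re = 1.759e+05; ε/D = 2.81e-05; Haaland → f = 0.01606; ΔP_A = f(L/D)(ρV²/2) = 2.281e+04 Pa.
Pipe B: V = Q/A = 0.0575/0.006533 = 8.802 m/s; Re = 2.951e+05; ε/D = 0.000504; Haaland → f = 0.01812; ΔP_B = f(L/D)(ρV²/2) = 9.169e+05 Pa.
ΔP_A/ΔP_B = 2.281e+04/9.169e+05 = 0.0249.

ΔP_A/ΔP_B ≈ 0.0249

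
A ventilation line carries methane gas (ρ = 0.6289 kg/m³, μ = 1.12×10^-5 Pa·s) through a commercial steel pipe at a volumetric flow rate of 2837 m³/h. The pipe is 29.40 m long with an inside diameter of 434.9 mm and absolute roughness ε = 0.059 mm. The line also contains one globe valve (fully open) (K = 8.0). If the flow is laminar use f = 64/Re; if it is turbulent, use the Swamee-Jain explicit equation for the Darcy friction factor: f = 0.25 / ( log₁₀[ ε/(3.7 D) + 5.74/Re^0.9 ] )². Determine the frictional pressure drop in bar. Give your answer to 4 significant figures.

Q = 2837 m³/h = 2837/3600 = 0.7881 m³/s.
Cross-sectional area A = πD²/4 = π(0.4349)²/4 = 0.1485 m²; mean velocity V = Q/A = 0.7881/0.1485 = 5.305 m/s.
Reynolds number Re = ρVD/μ = 0.6289 · 5.305 · 0.4349 / 1.12e-05 = 1.296e+05.
Re > 4000 → turbulent. Relative roughness ε/D = 5.9e-05/0.4349 = 0.000136. Swamee-Jain: f = 0.25/(log₁₀[0.000136/3.7 + 5.74/1.296e+05^0.9])² = 0.25/(log₁₀[3.67e-05 + 0.000144])² = 0.25/(-3.744)² = 0.01784.
Total minor-loss coefficient ΣK = 1·8 = 8.
ΔP = [f·L/D + ΣK]·(ρV²/2) = [0.01784·29.4/0.4349 + 8]·(0.6289·5.305²/2) = [1.206 + 8]·8.85 = 81.47 Pa.
ΔP = 81.47 Pa = 8.147×10^-4 bar.

ΔP ≈ 8.147×10^-4 bar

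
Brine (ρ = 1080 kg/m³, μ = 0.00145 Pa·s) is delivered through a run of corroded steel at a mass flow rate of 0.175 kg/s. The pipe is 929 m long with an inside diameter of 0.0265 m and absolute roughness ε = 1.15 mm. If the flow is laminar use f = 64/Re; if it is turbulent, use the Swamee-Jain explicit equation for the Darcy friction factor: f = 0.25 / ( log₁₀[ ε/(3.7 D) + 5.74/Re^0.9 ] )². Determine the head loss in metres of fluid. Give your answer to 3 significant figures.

h_f ≈ 11.2 m

A = πD²/4 = π(0.0265)²/4 = 0.0005515 m²; mean velocity V = ṁ/(ρA) = 0.175/(1080 · 0.0005515) = 0.2938 m/s.
Reynolds number Re = ρVD/μ = 1080 · 0.2938 · 0.0265 / 0.00145 = 5799.
Re > 4000 → turbulent. Relative roughness ε/D = 0.00115/0.0265 = 0.0434. Swamee-Jain: f = 0.25/(log₁₀[0.0434/3.7 + 5.74/5799^0.9])² = 0.25/(log₁₀[0.0117 + 0.00235])² = 0.25/(-1.851)² = 0.07294.
Darcy-Weisbach: ΔP = f(L/D)(ρV²/2) = 0.07294·(929/0.0265)·(1080·0.2938²/2) = 0.07294·3.506e+04·46.61 = 1.192e+05 Pa.
Head loss h_f = ΔP/(ρg) = 1.192e+05/(1080·9.81) = 11.2 m.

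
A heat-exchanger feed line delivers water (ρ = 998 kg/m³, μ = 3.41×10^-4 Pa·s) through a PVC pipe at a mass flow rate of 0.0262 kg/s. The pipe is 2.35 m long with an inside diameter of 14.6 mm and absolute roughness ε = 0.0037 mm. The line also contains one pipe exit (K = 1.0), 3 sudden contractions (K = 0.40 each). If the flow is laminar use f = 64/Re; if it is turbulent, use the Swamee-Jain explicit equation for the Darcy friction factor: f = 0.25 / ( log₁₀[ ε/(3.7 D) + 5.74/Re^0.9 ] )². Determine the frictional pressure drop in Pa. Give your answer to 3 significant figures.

ΔP ≈ 96.2 Pa

A = πD²/4 = π(0.0146)²/4 = 0.0001674 m²; mean velocity V = ṁ/(ρA) = 0.0262/(998 · 0.0001674) = 0.1568 m/s.
Reynolds number Re = ρVD/μ = 998 · 0.1568 · 0.0146 / 0.000341 = 6700.
Re > 4000 → turbulent. Relative roughness ε/D = 3.7e-06/0.0146 = 0.000253. Swamee-Jain: f = 0.25/(log₁₀[0.000253/3.7 + 5.74/6700^0.9])² = 0.25/(log₁₀[6.85e-05 + 0.00207])² = 0.25/(-2.67)² = 0.03506.
Total minor-loss coefficient ΣK = 1·1 + 3·0.4 = 2.2.
ΔP = [f·L/D + ΣK]·(ρV²/2) = [0.03506·2.35/0.0146 + 2.2]·(998·0.1568²/2) = [5.643 + 2.2]·12.27 = 96.23 Pa.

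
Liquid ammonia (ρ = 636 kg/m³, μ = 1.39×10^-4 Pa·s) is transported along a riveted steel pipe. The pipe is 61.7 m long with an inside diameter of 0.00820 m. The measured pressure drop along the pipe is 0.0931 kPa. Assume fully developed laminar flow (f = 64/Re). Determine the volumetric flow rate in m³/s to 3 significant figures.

For laminar flow, f = 64/Re with Re = ρVD/μ, so Darcy-Weisbach reduces to ΔP = 32μLV/D². Solving for V: V = ΔP·D²/(32μL) = 93.1·(0.0082)²/(32·0.000139·61.7) = 0.02281 m/s.
Check: Re = ρVD/μ = 636·0.02281·0.0082/0.000139 = 855.8 < 2300, so the laminar assumption holds.
Q = V·A = 0.02281·(π/4·0.0082²) = 1.205e-06 m³/s = 1.20×10^-6 m³/s.

Q ≈ 1.20×10^-6 m³/s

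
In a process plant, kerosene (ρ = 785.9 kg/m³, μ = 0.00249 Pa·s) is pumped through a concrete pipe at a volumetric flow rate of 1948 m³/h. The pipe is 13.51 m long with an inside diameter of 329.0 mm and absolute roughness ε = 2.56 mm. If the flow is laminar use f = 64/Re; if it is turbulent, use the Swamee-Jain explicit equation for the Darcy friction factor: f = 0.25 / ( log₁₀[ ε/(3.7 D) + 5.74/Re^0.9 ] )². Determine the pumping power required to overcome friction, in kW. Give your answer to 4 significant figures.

P ≈ 12.40 kW

Q = 1948 m³/h = 1948/3600 = 0.5411 m³/s.
Cross-sectional area A = πD²/4 = π(0.329)²/4 = 0.08501 m²; mean velocity V = Q/A = 0.5411/0.08501 = 6.365 m/s.
Reynolds number Re = ρVD/μ = 785.9 · 6.365 · 0.329 / 0.00249 = 6.61e+05.
Re > 4000 → turbulent. Relative roughness ε/D = 0.00256/0.329 = 0.00778. Swamee-Jain: f = 0.25/(log₁₀[0.00778/3.7 + 5.74/6.61e+05^0.9])² = 0.25/(log₁₀[0.0021 + 3.32e-05])² = 0.25/(-2.67)² = 0.03506.
Darcy-Weisbach: ΔP = f(L/D)(ρV²/2) = 0.03506·(13.51/0.329)·(785.9·6.365²/2) = 0.03506·41.06·1.592e+04 = 2.292e+04 Pa.
Pumping power P = QΔP = 0.5411·2.292e+04 = 12402 W = 12.40 kW.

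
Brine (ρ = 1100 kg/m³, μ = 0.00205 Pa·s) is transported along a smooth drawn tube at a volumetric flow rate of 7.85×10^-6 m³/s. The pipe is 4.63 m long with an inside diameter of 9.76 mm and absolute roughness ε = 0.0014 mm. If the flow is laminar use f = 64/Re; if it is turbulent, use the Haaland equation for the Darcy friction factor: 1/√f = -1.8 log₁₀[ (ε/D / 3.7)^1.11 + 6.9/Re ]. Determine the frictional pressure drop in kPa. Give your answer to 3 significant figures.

ΔP ≈ 0.335 kPa

Cross-sectional area A = πD²/4 = π(0.00976)²/4 = 7.482e-05 m²; mean velocity V = Q/A = 7.85e-06/7.482e-05 = 0.1049 m/s.
Reynolds number Re = ρVD/μ = 1100 · 0.1049 · 0.00976 / 0.00205 = 549.5.
Re < 2300 → laminar flow, so f = 64/Re = 64/549.5 = 0.1165 (the turbulent correlation is not needed).
Darcy-Weisbach: ΔP = f(L/D)(ρV²/2) = 0.1165·(4.63/0.00976)·(1100·0.1049²/2) = 0.1165·474.4·6.055 = 334.6 Pa.
ΔP = 334.6 Pa = 0.335 kPa.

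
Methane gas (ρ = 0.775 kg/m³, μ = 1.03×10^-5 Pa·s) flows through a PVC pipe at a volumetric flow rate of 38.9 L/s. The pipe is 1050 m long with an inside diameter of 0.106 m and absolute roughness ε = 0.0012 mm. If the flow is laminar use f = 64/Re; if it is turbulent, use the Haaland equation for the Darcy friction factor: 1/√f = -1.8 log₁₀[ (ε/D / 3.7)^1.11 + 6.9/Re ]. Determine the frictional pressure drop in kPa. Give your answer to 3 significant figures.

Q = 38.9 L/s = 38.9/1000 = 0.0389 m³/s.
Cross-sectional area A = πD²/4 = π(0.106)²/4 = 0.008825 m²; mean velocity V = Q/A = 0.0389/0.008825 = 4.408 m/s.
Reynolds number Re = ρVD/μ = 0.775 · 4.408 · 0.106 / 1.03e-05 = 3.516e+04.
Re > 4000 → turbulent. Relative roughness ε/D = 1.2e-06/0.106 = 1.13e-05. Haaland: 1/√f = -1.8 log₁₀[(1.13e-05/3.7)^1.11 + 6.9/3.516e+04] = -1.8 log₁₀[7.57e-07 + 0.000196] = 6.67, so f = 0.02248.
Darcy-Weisbach: ΔP = f(L/D)(ρV²/2) = 0.02248·(1050/0.106)·(0.775·4.408²/2) = 0.02248·9906·7.53 = 1677 Pa.
ΔP = 1677 Pa = 1.68 kPa.

ΔP ≈ 1.68 kPa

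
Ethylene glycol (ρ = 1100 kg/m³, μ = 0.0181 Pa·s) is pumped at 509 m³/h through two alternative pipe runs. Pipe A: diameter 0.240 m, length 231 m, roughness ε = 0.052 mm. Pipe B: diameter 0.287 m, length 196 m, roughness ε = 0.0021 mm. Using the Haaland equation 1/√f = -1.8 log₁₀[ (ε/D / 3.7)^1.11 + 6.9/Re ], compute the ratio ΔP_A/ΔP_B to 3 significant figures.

Pipe A: V = Q/A = 0.1414/0.04524 = 3.125 m/s; Re = 4.559e+04; ε/D = 0.000217; Haaland → f = 0.02176; ΔP_A = f(L/D)(ρV²/2) = 1.125e+05 Pa.
Pipe B: V = Q/A = 0.1414/0.06469 = 2.186 m/s; Re = 3.812e+04; ε/D = 7.32e-06; Haaland → f = 0.02205; ΔP_B = f(L/D)(ρV²/2) = 3.956e+04 Pa.
ΔP_A/ΔP_B = 1.125e+05/3.956e+04 = 2.84.

ΔP_A/ΔP_B ≈ 2.84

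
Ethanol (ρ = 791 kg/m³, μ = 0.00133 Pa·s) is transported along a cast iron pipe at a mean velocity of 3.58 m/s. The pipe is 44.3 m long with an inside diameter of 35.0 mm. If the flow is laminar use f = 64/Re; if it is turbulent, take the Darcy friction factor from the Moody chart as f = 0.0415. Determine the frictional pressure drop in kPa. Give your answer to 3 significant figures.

Reynolds number Re = ρVD/μ = 791 · 3.58 · 0.035 / 0.00133 = 7.452e+04.
Re > 4000 → turbulent; use the Moody-chart value f = 0.0415.
Darcy-Weisbach: ΔP = f(L/D)(ρV²/2) = 0.0415·(44.3/0.035)·(791·3.58²/2) = 0.0415·1266·5069 = 2.663e+05 Pa.
ΔP = 2.663e+05 Pa = 266 kPa.

ΔP ≈ 266 kPa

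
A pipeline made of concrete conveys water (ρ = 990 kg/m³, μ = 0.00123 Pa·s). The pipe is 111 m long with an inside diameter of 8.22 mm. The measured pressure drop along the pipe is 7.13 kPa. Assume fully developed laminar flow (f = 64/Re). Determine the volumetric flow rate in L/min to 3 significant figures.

Q ≈ 0.351 L/min

For laminar flow, f = 64/Re with Re = ρVD/μ, so Darcy-Weisbach reduces to ΔP = 32μLV/D². Solving for V: V = ΔP·D²/(32μL) = 7130·(0.00822)²/(32·0.00123·111) = 0.1103 m/s.
Check: Re = ρVD/μ = 990·0.1103·0.00822/0.00123 = 729.6 < 2300, so the laminar assumption holds.
Q = V·A = 0.1103·(π/4·0.00822²) = 5.852e-06 m³/s = 0.351 L/min.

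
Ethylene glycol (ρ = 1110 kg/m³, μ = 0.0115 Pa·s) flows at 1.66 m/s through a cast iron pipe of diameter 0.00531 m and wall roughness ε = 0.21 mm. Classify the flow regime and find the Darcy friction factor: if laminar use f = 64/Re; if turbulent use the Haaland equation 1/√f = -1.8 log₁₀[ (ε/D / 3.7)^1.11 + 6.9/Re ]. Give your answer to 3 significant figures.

Re = ρVD/μ = 1110·1.66·0.00531/0.0115 = 850.8.
Re < 2300 → laminar, so f = 64/Re = 0.07522 (roughness is irrelevant in laminar flow).

f ≈ 0.0752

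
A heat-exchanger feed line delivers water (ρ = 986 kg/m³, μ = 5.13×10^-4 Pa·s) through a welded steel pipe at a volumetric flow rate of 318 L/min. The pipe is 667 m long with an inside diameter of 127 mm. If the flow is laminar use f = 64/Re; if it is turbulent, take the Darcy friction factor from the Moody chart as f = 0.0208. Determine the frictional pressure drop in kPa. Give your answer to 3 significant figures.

ΔP ≈ 9.43 kPa

Q = 318 L/min = 318/60000 = 0.0053 m³/s.
Cross-sectional area A = πD²/4 = π(0.127)²/4 = 0.01267 m²; mean velocity V = Q/A = 0.0053/0.01267 = 0.4184 m/s.
Reynolds number Re = ρVD/μ = 986 · 0.4184 · 0.127 / 0.000513 = 1.021e+05.
Re > 4000 → turbulent; use the Moody-chart value f = 0.0208.
Darcy-Weisbach: ΔP = f(L/D)(ρV²/2) = 0.0208·(667/0.127)·(986·0.4184²/2) = 0.0208·5252·86.3 = 9427 Pa.
ΔP = 9427 Pa = 9.43 kPa.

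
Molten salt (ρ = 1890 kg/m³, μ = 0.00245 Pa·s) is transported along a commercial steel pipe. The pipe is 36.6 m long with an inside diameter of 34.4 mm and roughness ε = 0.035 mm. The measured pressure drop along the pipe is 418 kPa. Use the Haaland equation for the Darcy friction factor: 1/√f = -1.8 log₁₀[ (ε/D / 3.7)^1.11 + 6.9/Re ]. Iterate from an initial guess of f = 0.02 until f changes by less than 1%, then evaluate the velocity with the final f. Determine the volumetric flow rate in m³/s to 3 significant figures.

Rearranging Darcy-Weisbach: V = √(2·ΔP·D/(f·L·ρ)). With ε/D = 3.5e-05/0.0344 = 0.00102, iterate starting from f = 0.02:
  f = 0.02 → V = √(2·4.18e+05·0.0344/(0.02·36.6·1890)) = 4.559 m/s; Re = ρVD/μ = 1.21e+05; f → 0.02168
  f = 0.02168 → V = 4.379 m/s; Re = 1.162e+05; f → 0.02175
Converged (Δf/f < 1%). With the final f = 0.02175: V = √(2·4.18e+05·0.0344/(0.02175·36.6·1890)) = 4.372 m/s.
Q = V·A = 4.372·(π/4·0.0344²) = 0.004063 m³/s = 0.00406 m³/s.

Q ≈ 0.00406 m³/s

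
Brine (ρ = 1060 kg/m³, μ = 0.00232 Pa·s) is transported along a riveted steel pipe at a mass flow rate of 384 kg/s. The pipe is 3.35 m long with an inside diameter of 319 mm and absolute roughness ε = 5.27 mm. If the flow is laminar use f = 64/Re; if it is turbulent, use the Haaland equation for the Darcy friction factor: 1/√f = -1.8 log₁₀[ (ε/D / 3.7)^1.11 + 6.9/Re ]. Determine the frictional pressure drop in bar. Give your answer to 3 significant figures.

ΔP ≈ 0.0519 bar

A = πD²/4 = π(0.319)²/4 = 0.07992 m²; mean velocity V = ṁ/(ρA) = 384/(1060 · 0.07992) = 4.533 m/s.
Reynolds number Re = ρVD/μ = 1060 · 4.533 · 0.319 / 0.00232 = 6.606e+05.
Re > 4000 → turbulent. Relative roughness ε/D = 0.00527/0.319 = 0.0165. Haaland: 1/√f = -1.8 log₁₀[(0.0165/3.7)^1.11 + 6.9/6.606e+05] = -1.8 log₁₀[0.00246 + 1.04e-05] = 4.692, so f = 0.04542.
Darcy-Weisbach: ΔP = f(L/D)(ρV²/2) = 0.04542·(3.35/0.319)·(1060·4.533²/2) = 0.04542·10.5·1.089e+04 = 5193 Pa.
ΔP = 5193 Pa = 0.0519 bar.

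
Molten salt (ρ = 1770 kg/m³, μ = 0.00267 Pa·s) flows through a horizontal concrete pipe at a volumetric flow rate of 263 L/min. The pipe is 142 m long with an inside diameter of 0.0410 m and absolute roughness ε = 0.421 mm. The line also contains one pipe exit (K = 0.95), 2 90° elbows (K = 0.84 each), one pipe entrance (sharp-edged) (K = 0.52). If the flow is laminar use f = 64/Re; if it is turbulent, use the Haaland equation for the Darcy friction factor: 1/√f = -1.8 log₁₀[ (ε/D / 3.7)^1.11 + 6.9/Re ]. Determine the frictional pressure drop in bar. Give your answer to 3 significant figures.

Q = 263 L/min = 263/60000 = 0.004383 m³/s.
Cross-sectional area A = πD²/4 = π(0.041)²/4 = 0.00132 m²; mean velocity V = Q/A = 0.004383/0.00132 = 3.32 m/s.
Reynolds number Re = ρVD/μ = 1770 · 3.32 · 0.041 / 0.00267 = 9.024e+04.
Re > 4000 → turbulent. Relative roughness ε/D = 0.000421/0.041 = 0.0103. Haaland: 1/√f = -1.8 log₁₀[(0.0103/3.7)^1.11 + 6.9/9.024e+04] = -1.8 log₁₀[0.00145 + 7.65e-05] = 5.068, so f = 0.03893.
Total minor-loss coefficient ΣK = 1·0.95 + 2·0.84 + 1·0.52 = 3.15.
ΔP = [f·L/D + ΣK]·(ρV²/2) = [0.03893·142/0.041 + 3.15]·(1770·3.32²/2) = [134.8 + 3.15]·9755 = 1.346e+06 Pa.
ΔP = 1.346e+06 Pa = 13.5 bar.

ΔP ≈ 13.5 bar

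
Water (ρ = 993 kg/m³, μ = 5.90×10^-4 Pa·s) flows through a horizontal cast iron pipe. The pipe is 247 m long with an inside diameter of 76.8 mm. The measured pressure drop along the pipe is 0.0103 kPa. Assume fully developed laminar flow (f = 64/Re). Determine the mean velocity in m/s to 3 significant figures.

For laminar flow, f = 64/Re with Re = ρVD/μ, so Darcy-Weisbach reduces to ΔP = 32μLV/D². Solving for V: V = ΔP·D²/(32μL) = 10.3·(0.0768)²/(32·0.00059·247) = 0.01303 m/s.
Check: Re = ρVD/μ = 993·0.01303·0.0768/0.00059 = 1684 < 2300, so the laminar assumption holds.

V ≈ 0.0130 m/s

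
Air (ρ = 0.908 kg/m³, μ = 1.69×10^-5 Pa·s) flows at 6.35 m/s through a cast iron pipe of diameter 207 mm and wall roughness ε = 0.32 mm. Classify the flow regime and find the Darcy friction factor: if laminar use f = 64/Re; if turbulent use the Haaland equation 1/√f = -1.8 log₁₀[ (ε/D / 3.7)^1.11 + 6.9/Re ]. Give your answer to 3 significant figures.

Re = ρVD/μ = 0.908·6.35·0.207/1.69e-05 = 7.062e+04.
Re > 4000 → turbulent. ε/D = 0.00032/0.207 = 0.00155; Haaland: 1/√f = -1.8 log₁₀[0.000178 + 9.77e-05] = 6.409, so f = 0.02435.

f ≈ 0.0243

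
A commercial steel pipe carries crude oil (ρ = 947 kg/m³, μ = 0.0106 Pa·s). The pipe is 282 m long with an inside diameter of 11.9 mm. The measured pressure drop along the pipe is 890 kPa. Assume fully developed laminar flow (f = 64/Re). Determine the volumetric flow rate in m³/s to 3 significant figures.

For laminar flow, f = 64/Re with Re = ρVD/μ, so Darcy-Weisbach reduces to ΔP = 32μLV/D². Solving for V: V = ΔP·D²/(32μL) = 8.9e+05·(0.0119)²/(32·0.0106·282) = 1.318 m/s.
Check: Re = ρVD/μ = 947·1.318·0.0119/0.0106 = 1401 < 2300, so the laminar assumption holds.
Q = V·A = 1.318·(π/4·0.0119²) = 0.0001465 m³/s = 1.47×10^-4 m³/s.

Q ≈ 1.47×10^-4 m³/s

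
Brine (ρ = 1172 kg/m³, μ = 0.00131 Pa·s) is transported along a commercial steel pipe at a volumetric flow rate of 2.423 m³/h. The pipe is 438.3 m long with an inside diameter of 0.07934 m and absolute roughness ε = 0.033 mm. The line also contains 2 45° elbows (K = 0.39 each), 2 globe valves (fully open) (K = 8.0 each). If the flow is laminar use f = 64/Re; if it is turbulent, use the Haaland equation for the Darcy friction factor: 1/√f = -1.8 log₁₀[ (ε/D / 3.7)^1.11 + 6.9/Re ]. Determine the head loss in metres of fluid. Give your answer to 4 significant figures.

Q = 2.423 m³/h = 2.423/3600 = 0.0006731 m³/s.
Cross-sectional area A = πD²/4 = π(0.07934)²/4 = 0.004944 m²; mean velocity V = Q/A = 0.0006731/0.004944 = 0.1361 m/s.
Reynolds number Re = ρVD/μ = 1172 · 0.1361 · 0.07934 / 0.00131 = 9663.
Re > 4000 → turbulent. Relative roughness ε/D = 3.3e-05/0.07934 = 0.000416. Haaland: 1/√f = -1.8 log₁₀[(0.000416/3.7)^1.11 + 6.9/9663] = -1.8 log₁₀[4.13e-05 + 0.000714] = 5.619, so f = 0.03167.
Total minor-loss coefficient ΣK = 2·0.39 + 2·8 = 16.8.
ΔP = [f·L/D + ΣK]·(ρV²/2) = [0.03167·438.3/0.07934 + 16.8]·(1172·0.1361²/2) = [175 + 16.8]·10.86 = 2082 Pa.
Head loss h_f = ΔP/(ρg) = 2082/(1172·9.81) = 0.1811 m.

h_f ≈ 0.1811 m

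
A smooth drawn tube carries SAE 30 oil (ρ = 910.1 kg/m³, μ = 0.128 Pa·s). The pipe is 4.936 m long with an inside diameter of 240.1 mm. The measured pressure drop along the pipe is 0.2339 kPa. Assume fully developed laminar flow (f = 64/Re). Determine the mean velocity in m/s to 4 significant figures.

For laminar flow, f = 64/Re with Re = ρVD/μ, so Darcy-Weisbach reduces to ΔP = 32μLV/D². Solving for V: V = ΔP·D²/(32μL) = 233.9·(0.2401)²/(32·0.128·4.936) = 0.6669 m/s.
Check: Re = ρVD/μ = 910.1·0.6669·0.2401/0.128 = 1139 < 2300, so the laminar assumption holds.

V ≈ 0.6669 m/s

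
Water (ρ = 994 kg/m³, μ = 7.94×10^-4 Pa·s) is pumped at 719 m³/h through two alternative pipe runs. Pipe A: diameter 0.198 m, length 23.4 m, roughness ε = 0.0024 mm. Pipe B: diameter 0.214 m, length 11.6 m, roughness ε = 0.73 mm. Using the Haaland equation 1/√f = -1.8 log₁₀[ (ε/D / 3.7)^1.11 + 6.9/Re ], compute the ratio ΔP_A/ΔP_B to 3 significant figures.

Pipe A: V = Q/A = 0.1997/0.03079 = 6.486 m/s; Re = 1.608e+06; ε/D = 1.21e-05; Haaland → f = 0.01102; ΔP_A = f(L/D)(ρV²/2) = 2.724e+04 Pa.
Pipe B: V = Q/A = 0.1997/0.03597 = 5.553 m/s; Re = 1.488e+06; ε/D = 0.00341; Haaland → f = 0.02727; ΔP_B = f(L/D)(ρV²/2) = 2.265e+04 Pa.
ΔP_A/ΔP_B = 2.724e+04/2.265e+04 = 1.20.

ΔP_A/ΔP_B ≈ 1.20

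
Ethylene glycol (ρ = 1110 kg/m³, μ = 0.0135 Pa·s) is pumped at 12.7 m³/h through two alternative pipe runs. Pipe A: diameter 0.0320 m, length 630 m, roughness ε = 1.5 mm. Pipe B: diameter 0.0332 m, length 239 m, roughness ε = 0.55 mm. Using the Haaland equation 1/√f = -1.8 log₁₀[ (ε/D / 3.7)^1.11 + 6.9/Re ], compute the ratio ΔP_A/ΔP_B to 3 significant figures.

Pipe A: V = Q/A = 0.003528/0.0008042 = 4.386 m/s; Re = 1.154e+04; ε/D = 0.0469; Haaland → f = 0.07175; ΔP_A = f(L/D)(ρV²/2) = 1.508e+07 Pa.
Pipe B: V = Q/A = 0.003528/0.0008657 = 4.075 m/s; Re = 1.112e+04; ε/D = 0.0166; Haaland → f = 0.04899; ΔP_B = f(L/D)(ρV²/2) = 3.25e+06 Pa.
ΔP_A/ΔP_B = 1.508e+07/3.25e+06 = 4.64.

ΔP_A/ΔP_B ≈ 4.64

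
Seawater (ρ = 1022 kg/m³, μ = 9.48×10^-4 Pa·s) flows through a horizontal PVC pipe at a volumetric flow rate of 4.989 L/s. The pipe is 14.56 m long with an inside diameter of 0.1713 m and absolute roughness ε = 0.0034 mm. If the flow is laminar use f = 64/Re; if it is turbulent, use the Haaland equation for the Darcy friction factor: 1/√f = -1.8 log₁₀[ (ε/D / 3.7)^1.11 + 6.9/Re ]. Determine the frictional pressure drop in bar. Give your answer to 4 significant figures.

Q = 4.989 L/s = 4.989/1000 = 0.004989 m³/s.
Cross-sectional area A = πD²/4 = π(0.1713)²/4 = 0.02305 m²; mean velocity V = Q/A = 0.004989/0.02305 = 0.2165 m/s.
Reynolds number Re = ρVD/μ = 1022 · 0.2165 · 0.1713 / 0.000948 = 3.998e+04.
Re > 4000 → turbulent. Relative roughness ε/D = 3.4e-06/0.1713 = 1.98e-05. Haaland: 1/√f = -1.8 log₁₀[(1.98e-05/3.7)^1.11 + 6.9/3.998e+04] = -1.8 log₁₀[1.41e-06 + 0.000173] = 6.767, so f = 0.02184.
Darcy-Weisbach: ΔP = f(L/D)(ρV²/2) = 0.02184·(14.56/0.1713)·(1022·0.2165²/2) = 0.02184·85·23.95 = 44.45 Pa.
ΔP = 44.45 Pa = 4.445×10^-4 bar.

ΔP ≈ 4.445×10^-4 bar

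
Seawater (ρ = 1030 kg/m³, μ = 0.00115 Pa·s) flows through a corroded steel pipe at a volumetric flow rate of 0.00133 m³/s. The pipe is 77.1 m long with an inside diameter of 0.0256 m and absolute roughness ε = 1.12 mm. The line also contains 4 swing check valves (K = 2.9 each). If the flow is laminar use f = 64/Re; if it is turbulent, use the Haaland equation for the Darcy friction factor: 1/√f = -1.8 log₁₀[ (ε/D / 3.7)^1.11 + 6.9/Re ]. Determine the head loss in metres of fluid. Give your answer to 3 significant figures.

Cross-sectional area A = πD²/4 = π(0.0256)²/4 = 0.0005147 m²; mean velocity V = Q/A = 0.00133/0.0005147 = 2.584 m/s.
Reynolds number Re = ρVD/μ = 1030 · 2.584 · 0.0256 / 0.00115 = 5.925e+04.
Re > 4000 → turbulent. Relative roughness ε/D = 0.00112/0.0256 = 0.0438. Haaland: 1/√f = -1.8 log₁₀[(0.0438/3.7)^1.11 + 6.9/5.925e+04] = -1.8 log₁₀[0.00726 + 0.000116] = 3.838, so f = 0.06788.
Total minor-loss coefficient ΣK = 4·2.9 = 11.6.
ΔP = [f·L/D + ΣK]·(ρV²/2) = [0.06788·77.1/0.0256 + 11.6]·(1030·2.584²/2) = [204.4 + 11.6]·3439 = 7.429e+05 Pa.
Head loss h_f = ΔP/(ρg) = 7.429e+05/(1030·9.81) = 73.5 m.

h_f ≈ 73.5 m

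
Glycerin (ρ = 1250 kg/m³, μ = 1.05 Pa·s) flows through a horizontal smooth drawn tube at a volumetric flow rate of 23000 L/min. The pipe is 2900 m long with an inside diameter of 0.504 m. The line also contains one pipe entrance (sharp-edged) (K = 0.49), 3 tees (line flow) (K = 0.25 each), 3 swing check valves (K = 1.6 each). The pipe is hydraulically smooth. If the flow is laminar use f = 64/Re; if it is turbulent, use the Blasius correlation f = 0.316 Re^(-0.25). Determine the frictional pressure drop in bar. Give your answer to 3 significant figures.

ΔP ≈ 7.51 bar

Q = 23000 L/min = 23000/60000 = 0.3833 m³/s.
Cross-sectional area A = πD²/4 = π(0.504)²/4 = 0.1995 m²; mean velocity V = Q/A = 0.3833/0.1995 = 1.921 m/s.
Reynolds number Re = ρVD/μ = 1250 · 1.921 · 0.504 / 1.05 = 1153.
Re < 2300 → laminar flow, so f = 64/Re = 64/1153 = 0.05551 (the turbulent correlation is not needed).
Total minor-loss coefficient ΣK = 1·0.49 + 3·0.25 + 3·1.6 = 6.04.
ΔP = [f·L/D + ΣK]·(ρV²/2) = [0.05551·2900/0.504 + 6.04]·(1250·1.921²/2) = [319.4 + 6.04]·2307 = 7.51e+05 Pa.
ΔP = 7.51e+05 Pa = 7.51 bar.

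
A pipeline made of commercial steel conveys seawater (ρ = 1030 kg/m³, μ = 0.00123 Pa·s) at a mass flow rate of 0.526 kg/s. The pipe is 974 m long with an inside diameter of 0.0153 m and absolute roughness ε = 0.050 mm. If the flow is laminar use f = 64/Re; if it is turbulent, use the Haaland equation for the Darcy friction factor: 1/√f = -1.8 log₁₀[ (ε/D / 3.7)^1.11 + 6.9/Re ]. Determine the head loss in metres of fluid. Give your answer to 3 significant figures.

A = πD²/4 = π(0.0153)²/4 = 0.0001839 m²; mean velocity V = ṁ/(ρA) = 0.526/(1030 · 0.0001839) = 2.778 m/s.
Reynolds number Re = ρVD/μ = 1030 · 2.778 · 0.0153 / 0.00123 = 3.559e+04.
Re > 4000 → turbulent. Relative roughness ε/D = 5e-05/0.0153 = 0.00327. Haaland: 1/√f = -1.8 log₁₀[(0.00327/3.7)^1.11 + 6.9/3.559e+04] = -1.8 log₁₀[0.000408 + 0.000194] = 5.798, so f = 0.02975.
Darcy-Weisbach: ΔP = f(L/D)(ρV²/2) = 0.02975·(974/0.0153)·(1030·2.778²/2) = 0.02975·6.366e+04·3973 = 7.526e+06 Pa.
Head loss h_f = ΔP/(ρg) = 7.526e+06/(1030·9.81) = 745 m.

h_f ≈ 745 m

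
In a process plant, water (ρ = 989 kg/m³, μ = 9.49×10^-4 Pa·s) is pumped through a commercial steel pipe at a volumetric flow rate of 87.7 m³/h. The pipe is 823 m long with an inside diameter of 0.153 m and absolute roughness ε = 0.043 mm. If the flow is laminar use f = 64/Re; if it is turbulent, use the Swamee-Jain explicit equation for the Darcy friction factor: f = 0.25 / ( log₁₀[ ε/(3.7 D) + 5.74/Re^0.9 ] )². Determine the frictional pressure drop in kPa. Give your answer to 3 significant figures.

Q = 87.7 m³/h = 87.7/3600 = 0.02436 m³/s.
Cross-sectional area A = πD²/4 = π(0.153)²/4 = 0.01839 m²; mean velocity V = Q/A = 0.02436/0.01839 = 1.325 m/s.
Reynolds number Re = ρVD/μ = 989 · 1.325 · 0.153 / 0.000949 = 2.113e+05.
Re > 4000 → turbulent. Relative roughness ε/D = 4.3e-05/0.153 = 0.000281. Swamee-Jain: f = 0.25/(log₁₀[0.000281/3.7 + 5.74/2.113e+05^0.9])² = 0.25/(log₁₀[7.6e-05 + 9.26e-05])² = 0.25/(-3.773)² = 0.01756.
Darcy-Weisbach: ΔP = f(L/D)(ρV²/2) = 0.01756·(823/0.153)·(989·1.325²/2) = 0.01756·5379·868.2 = 8.2e+04 Pa.
ΔP = 8.2e+04 Pa = 82.0 kPa.

ΔP ≈ 82.0 kPa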